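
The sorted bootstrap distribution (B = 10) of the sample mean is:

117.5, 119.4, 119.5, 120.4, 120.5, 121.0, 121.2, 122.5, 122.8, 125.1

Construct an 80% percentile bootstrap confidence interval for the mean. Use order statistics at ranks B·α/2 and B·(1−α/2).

(117.5, 122.8)

α = 0.20; lower rank = 10 × 0.100 = 1; upper rank = 10 × 0.900 = 9.
The 1st smallest replicate is 117.5; the 9th is 122.8.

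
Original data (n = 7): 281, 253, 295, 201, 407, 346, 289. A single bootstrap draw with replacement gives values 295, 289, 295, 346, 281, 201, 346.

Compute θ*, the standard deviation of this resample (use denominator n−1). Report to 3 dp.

Mean = 293.2857; sum of squared deviations = 14249.4286
s² = 14249.4286 / 6 = 2374.9048
s = √2374.9048 = 48.733

θ* = 48.733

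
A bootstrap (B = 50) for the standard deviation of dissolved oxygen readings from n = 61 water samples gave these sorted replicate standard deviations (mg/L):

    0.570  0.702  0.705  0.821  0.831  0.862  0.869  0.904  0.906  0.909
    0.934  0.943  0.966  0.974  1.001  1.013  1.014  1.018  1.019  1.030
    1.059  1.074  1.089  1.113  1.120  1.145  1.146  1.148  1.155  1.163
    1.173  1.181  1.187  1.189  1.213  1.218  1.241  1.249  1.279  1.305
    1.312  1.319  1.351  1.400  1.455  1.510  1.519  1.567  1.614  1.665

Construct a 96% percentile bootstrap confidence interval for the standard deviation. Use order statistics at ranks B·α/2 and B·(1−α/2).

α = 0.04; lower rank = 50 × 0.020 = 1; upper rank = 50 × 0.980 = 49.
The 1st smallest replicate is 0.570; the 49th is 1.614.

(0.570, 1.614)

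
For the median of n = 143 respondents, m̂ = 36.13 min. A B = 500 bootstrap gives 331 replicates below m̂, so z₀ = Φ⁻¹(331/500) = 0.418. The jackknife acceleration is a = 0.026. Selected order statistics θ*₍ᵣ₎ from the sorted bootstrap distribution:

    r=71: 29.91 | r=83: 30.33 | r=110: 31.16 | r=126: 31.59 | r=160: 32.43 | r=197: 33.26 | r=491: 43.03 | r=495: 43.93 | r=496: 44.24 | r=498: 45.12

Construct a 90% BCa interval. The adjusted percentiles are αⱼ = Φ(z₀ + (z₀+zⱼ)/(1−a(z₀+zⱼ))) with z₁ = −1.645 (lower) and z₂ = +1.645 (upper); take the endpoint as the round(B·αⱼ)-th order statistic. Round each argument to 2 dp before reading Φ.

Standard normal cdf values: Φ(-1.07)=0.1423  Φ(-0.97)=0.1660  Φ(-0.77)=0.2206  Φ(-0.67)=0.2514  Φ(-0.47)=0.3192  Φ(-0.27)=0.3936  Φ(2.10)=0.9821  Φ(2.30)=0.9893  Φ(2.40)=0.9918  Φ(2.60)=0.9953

(31.16, 45.12)

Lower: z₀ + z₁ = 0.418 + (-1.645) = -1.227; 1 − a(z₀+z₁) = 1 − (0.026)(-1.227) = 1.0319; argument = 0.418 + (-1.227)/1.0319 = -0.7711 → -0.77.
α₁ = Φ(-0.77) = 0.2206; rank = round(500 × 0.2206) = 110; θ*₍110₎ = 31.16.
Upper: z₀ + z₂ = 2.063; 1 − a(z₀+z₂) = 0.9464; argument = 2.5979 → 2.60; α₂ = 0.9953; rank = 498; θ*₍498₎ = 45.12.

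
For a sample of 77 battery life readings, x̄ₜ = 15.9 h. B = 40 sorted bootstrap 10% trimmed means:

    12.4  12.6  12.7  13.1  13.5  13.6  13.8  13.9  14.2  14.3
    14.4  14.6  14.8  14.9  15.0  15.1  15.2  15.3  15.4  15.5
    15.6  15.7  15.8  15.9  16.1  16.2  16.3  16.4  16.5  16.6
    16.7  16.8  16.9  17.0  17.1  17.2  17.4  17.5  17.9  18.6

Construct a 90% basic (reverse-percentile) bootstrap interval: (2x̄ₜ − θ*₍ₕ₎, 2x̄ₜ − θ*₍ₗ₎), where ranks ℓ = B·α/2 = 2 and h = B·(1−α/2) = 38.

Percentile endpoints at ranks 2 and 38: θ*₍2₎ = 12.6, θ*₍38₎ = 17.5.
Basic interval reflects these around x̄ₜ:
  lower = 2 × 15.9 − 17.5 = 14.3
  upper = 2 × 15.9 − 12.6 = 19.2

(14.3, 19.2)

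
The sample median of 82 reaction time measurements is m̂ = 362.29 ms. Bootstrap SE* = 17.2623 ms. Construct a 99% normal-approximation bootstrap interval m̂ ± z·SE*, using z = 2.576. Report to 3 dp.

Margin = 2.576 × 17.2623 = 44.4677
Interval: 362.29 ± 44.4677

(317.822, 406.758)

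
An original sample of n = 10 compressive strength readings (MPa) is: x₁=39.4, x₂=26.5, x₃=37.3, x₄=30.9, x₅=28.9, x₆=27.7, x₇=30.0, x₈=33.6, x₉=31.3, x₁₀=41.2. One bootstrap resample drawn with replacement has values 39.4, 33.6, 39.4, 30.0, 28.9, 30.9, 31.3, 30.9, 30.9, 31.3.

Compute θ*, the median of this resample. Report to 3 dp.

θ* = 31.100

Sorted: 28.9, 30.0, 30.9, 30.9, 30.9, 31.3, 31.3, 33.6, 39.4, 39.4
Median = average of the two middle values = 31.100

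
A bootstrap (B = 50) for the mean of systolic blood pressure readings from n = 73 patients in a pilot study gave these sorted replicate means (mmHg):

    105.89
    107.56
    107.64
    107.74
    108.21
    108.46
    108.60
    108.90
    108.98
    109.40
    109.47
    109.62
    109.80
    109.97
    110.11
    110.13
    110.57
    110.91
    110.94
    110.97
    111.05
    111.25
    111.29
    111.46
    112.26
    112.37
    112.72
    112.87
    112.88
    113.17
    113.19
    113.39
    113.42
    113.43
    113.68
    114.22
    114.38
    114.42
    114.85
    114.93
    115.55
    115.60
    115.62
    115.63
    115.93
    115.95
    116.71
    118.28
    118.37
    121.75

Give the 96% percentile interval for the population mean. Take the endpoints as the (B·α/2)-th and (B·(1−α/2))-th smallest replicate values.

α = 0.04; lower rank = 50 × 0.020 = 1; upper rank = 50 × 0.980 = 49.
The 1st smallest replicate is 105.89; the 49th is 118.37.

(105.89, 118.37)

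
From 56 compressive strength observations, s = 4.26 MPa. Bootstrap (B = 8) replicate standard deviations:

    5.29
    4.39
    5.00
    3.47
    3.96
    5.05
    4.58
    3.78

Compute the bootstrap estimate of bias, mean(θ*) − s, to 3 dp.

mean(θ*) = (5.29 + 4.39 + 5.00 + 3.47 + 3.96 + 5.05 + 4.58 + 3.78) / 8 = 4.4400
bias = 4.4400 − 4.26

bias = +0.180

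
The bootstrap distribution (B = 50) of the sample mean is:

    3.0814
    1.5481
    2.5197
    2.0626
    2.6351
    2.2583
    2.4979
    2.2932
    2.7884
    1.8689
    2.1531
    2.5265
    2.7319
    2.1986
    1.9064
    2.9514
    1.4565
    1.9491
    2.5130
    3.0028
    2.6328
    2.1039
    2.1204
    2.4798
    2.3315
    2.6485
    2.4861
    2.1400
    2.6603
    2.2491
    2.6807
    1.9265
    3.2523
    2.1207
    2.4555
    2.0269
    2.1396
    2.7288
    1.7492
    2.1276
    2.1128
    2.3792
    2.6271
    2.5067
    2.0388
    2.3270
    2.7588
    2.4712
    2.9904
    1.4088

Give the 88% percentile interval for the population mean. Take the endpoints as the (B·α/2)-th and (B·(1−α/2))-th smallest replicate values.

Sorted replicates: 1.4088, 1.4565, 1.5481, 1.7492, 1.8689, 1.9064, 1.9265, 1.9491, 2.0269, 2.0388, 2.0626, 2.1039, 2.1128, 2.1204, 2.1207, 2.1276, 2.1396, 2.1400, 2.1531, 2.1986, 2.2491, 2.2583, 2.2932, 2.3270, 2.3315, 2.3792, 2.4555, 2.4712, 2.4798, 2.4861, 2.4979, 2.5067, 2.5130, 2.5197, 2.5265, 2.6271, 2.6328, 2.6351, 2.6485, 2.6603, 2.6807, 2.7288, 2.7319, 2.7588, 2.7884, 2.9514, 2.9904, 3.0028, 3.0814, 3.2523
α = 0.12; lower rank = 50 × 0.060 = 3; upper rank = 50 × 0.940 = 47.
The 3rd smallest replicate is 1.5481; the 47th is 2.9904.

(1.5481, 2.9904)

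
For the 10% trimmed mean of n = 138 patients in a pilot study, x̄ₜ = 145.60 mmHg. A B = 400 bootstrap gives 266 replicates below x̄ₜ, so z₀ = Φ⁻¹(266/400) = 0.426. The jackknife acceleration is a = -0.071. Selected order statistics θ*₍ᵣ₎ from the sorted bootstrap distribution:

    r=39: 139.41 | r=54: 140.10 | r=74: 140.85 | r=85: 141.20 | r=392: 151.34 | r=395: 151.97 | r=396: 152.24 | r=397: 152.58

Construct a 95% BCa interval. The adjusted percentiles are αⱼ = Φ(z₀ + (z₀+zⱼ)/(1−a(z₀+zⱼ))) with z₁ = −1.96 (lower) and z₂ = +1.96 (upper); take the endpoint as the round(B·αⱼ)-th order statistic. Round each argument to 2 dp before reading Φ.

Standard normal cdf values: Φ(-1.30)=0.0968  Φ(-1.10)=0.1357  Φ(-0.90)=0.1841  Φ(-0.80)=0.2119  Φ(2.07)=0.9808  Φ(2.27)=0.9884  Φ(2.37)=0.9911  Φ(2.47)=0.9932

(139.41, 152.58)

Lower: z₀ + z₁ = 0.426 + (-1.960) = -1.534; 1 − a(z₀+z₁) = 1 − (-0.071)(-1.534) = 0.8911; argument = 0.426 + (-1.534)/0.8911 = -1.2955 → -1.30.
α₁ = Φ(-1.30) = 0.0968; rank = round(400 × 0.0968) = 39; θ*₍39₎ = 139.41.
Upper: z₀ + z₂ = 2.386; 1 − a(z₀+z₂) = 1.1694; argument = 2.4664 → 2.47; α₂ = 0.9932; rank = 397; θ*₍397₎ = 152.58.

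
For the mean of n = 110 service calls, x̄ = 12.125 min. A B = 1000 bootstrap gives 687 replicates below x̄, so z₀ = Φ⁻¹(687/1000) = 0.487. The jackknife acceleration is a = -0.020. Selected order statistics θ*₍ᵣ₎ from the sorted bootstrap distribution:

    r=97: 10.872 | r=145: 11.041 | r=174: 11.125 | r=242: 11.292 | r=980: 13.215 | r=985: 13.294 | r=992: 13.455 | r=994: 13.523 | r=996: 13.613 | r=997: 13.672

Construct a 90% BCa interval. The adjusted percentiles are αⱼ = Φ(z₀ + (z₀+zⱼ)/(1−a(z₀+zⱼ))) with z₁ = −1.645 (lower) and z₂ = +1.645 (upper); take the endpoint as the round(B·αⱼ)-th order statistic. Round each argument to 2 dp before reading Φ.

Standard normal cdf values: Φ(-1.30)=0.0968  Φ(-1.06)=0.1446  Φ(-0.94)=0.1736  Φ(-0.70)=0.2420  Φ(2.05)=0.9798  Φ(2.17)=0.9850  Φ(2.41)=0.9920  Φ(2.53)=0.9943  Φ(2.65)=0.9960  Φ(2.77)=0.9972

Lower: z₀ + z₁ = 0.487 + (-1.645) = -1.158; 1 − a(z₀+z₁) = 1 − (-0.020)(-1.158) = 0.9768; argument = 0.487 + (-1.158)/0.9768 = -0.6985 → -0.70.
α₁ = Φ(-0.70) = 0.2420; rank = round(1000 × 0.2420) = 242; θ*₍242₎ = 11.292.
Upper: z₀ + z₂ = 2.132; 1 − a(z₀+z₂) = 1.0426; argument = 2.5318 → 2.53; α₂ = 0.9943; rank = 994; θ*₍994₎ = 13.523.

(11.292, 13.523)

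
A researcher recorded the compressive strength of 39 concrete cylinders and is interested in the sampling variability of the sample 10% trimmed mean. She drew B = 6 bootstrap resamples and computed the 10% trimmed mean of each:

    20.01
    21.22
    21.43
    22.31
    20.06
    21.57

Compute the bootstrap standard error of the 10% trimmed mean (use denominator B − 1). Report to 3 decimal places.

Bootstrap SE is the standard deviation of the 6 replicate 10% trimmed means.
Mean of replicates: (20.01 + 21.22 + 21.43 + 22.31 + 20.06 + 21.57) / 6 = 126.6000 / 6 = 21.1000
Sum of squared deviations: (−1.0900)² + (+0.1200)² + (+0.3300)² + (+1.2100)² + (−1.0400)² + (+0.4700)² = 4.0780
Variance = 4.0780 / 5 = 0.8156
SE* = √0.8156

SE* = 0.903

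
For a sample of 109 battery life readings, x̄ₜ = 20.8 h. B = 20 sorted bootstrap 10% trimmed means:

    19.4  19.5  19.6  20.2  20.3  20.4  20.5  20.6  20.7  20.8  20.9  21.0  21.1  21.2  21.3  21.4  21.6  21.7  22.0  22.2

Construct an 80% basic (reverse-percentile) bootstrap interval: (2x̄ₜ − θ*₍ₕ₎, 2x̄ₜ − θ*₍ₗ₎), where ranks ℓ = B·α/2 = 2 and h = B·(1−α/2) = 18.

(19.9, 22.1)

Percentile endpoints at ranks 2 and 18: θ*₍2₎ = 19.5, θ*₍18₎ = 21.7.
Basic interval reflects these around x̄ₜ:
  lower = 2 × 20.8 − 21.7 = 19.9
  upper = 2 × 20.8 − 19.5 = 22.1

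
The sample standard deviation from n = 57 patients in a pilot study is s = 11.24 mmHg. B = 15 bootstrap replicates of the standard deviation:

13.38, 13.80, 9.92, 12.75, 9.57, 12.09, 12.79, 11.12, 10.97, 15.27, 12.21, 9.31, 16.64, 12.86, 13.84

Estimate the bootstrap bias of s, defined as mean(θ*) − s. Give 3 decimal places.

mean(θ*) = (13.38 + 13.80 + 9.92 + 12.75 + 9.57 + 12.09 + 12.79 + 11.12 + 10.97 + 15.27 + 12.21 + 9.31 + 16.64 + 12.86 + 13.84) / 15 = 12.4347
bias = 12.4347 − 11.24

bias = +1.195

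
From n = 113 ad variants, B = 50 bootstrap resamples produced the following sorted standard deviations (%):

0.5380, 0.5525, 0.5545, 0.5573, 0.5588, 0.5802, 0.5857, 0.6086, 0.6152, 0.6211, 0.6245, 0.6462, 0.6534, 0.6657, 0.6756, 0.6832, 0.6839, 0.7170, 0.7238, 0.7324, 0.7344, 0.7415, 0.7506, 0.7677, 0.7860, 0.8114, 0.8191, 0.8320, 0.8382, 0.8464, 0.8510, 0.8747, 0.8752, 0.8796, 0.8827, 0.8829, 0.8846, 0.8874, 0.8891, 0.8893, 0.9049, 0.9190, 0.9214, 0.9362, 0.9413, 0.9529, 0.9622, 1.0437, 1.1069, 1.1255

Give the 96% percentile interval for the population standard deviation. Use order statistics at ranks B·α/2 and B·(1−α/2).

α = 0.04; lower rank = 50 × 0.020 = 1; upper rank = 50 × 0.980 = 49.
The 1st smallest replicate is 0.5380; the 49th is 1.1069.

(0.5380, 1.1069)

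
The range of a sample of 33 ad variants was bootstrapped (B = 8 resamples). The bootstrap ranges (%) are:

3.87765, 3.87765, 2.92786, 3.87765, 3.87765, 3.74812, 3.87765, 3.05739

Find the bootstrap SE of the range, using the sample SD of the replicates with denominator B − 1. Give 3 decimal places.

SE* = 0.404

Bootstrap SE is the standard deviation of the 8 replicate ranges.
Mean of replicates: (3.87765 + 3.87765 + 2.92786 + 3.87765 + 3.87765 + 3.74812 + 3.87765 + 3.05739) / 8 = 29.121620 / 8 = 3.640203
Sum of squared deviations: (+0.237448)² + (+0.237448)² + (−0.712343)² + (+0.237448)² + (+0.237448)² + (+0.107918)² + (+0.237448)² + (−0.582813)² = 1.140655
Variance = 1.140655 / 7 = 0.162951
SE* = √0.162951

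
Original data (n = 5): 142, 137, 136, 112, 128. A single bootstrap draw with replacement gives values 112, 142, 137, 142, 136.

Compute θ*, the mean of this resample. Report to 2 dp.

θ* = 133.80

Mean = (112 + 142 + 137 + 142 + 136) / 5 = 669.0 / 5 = 133.80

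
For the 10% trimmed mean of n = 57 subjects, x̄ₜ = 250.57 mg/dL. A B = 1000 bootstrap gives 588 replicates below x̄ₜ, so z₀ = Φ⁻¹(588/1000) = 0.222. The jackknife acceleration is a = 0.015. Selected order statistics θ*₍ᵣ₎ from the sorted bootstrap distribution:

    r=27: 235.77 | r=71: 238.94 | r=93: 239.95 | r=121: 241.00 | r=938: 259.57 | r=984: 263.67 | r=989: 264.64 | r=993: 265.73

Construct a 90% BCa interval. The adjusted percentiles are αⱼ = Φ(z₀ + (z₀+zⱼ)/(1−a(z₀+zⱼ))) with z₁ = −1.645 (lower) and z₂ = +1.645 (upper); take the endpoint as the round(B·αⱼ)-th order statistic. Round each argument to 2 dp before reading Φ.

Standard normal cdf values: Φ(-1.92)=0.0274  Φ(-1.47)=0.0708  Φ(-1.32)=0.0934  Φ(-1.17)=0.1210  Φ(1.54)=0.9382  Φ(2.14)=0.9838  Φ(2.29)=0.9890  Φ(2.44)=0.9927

(241.00, 263.67)

Lower: z₀ + z₁ = 0.222 + (-1.645) = -1.423; 1 − a(z₀+z₁) = 1 − (0.015)(-1.423) = 1.0213; argument = 0.222 + (-1.423)/1.0213 = -1.1713 → -1.17.
α₁ = Φ(-1.17) = 0.1210; rank = round(1000 × 0.1210) = 121; θ*₍121₎ = 241.00.
Upper: z₀ + z₂ = 1.867; 1 − a(z₀+z₂) = 0.9720; argument = 2.1428 → 2.14; α₂ = 0.9838; rank = 984; θ*₍984₎ = 263.67.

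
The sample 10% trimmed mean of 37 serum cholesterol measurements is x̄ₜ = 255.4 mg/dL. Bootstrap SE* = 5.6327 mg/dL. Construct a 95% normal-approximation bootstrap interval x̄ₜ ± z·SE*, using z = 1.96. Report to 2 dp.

Margin = 1.96 × 5.6327 = 11.040
Interval: 255.4 ± 11.040

(244.36, 266.44)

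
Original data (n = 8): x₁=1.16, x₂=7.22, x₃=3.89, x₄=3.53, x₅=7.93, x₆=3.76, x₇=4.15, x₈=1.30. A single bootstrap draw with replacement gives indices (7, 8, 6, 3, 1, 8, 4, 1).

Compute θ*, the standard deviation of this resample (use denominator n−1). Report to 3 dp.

Resample values: 4.15, 1.30, 3.76, 3.89, 1.16, 1.30, 3.53, 1.16.
Mean = 2.5312; sum of squared deviations = 13.7665
s² = 13.7665 / 7 = 1.9666
s = √1.9666 = 1.402

θ* = 1.402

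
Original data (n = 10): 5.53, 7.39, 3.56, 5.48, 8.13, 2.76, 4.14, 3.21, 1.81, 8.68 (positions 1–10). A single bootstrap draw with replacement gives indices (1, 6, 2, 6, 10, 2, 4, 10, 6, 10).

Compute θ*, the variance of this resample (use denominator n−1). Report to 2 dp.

Resample values: 5.53, 2.76, 7.39, 2.76, 8.68, 7.39, 5.48, 8.68, 2.76, 8.68.
Mean = 6.0110; sum of squared deviations = 57.3943
s² = 57.3943 / 9 = 6.3771

θ* = 6.38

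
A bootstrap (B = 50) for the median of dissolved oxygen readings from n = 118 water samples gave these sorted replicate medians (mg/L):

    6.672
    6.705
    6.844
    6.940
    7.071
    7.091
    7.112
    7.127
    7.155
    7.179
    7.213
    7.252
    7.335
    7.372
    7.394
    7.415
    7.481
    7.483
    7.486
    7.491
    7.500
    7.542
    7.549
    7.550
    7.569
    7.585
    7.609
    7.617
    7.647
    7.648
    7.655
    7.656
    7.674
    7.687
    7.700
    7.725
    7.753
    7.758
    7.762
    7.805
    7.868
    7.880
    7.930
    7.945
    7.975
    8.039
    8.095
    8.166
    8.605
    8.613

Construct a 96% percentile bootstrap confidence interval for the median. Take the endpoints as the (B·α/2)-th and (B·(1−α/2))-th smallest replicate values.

(6.672, 8.605)

α = 0.04; lower rank = 50 × 0.020 = 1; upper rank = 50 × 0.980 = 49.
The 1st smallest replicate is 6.672; the 49th is 8.605.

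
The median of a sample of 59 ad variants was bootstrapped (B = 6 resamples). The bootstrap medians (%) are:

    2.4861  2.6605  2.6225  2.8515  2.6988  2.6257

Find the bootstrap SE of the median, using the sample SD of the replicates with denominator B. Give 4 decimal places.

SE* = 0.1088

Bootstrap SE is the standard deviation of the 6 replicate medians.
Mean of replicates: (2.4861 + 2.6605 + 2.6225 + 2.8515 + 2.6988 + 2.6257) / 6 = 15.94510 / 6 = 2.65752
Sum of squared deviations: (−0.17142)² + (+0.00298)² + (−0.03502)² + (+0.19398)² + (+0.04128)² + (−0.03182)² = 0.07096
Variance = 0.07096 / 6 = 0.01183
SE* = √0.01183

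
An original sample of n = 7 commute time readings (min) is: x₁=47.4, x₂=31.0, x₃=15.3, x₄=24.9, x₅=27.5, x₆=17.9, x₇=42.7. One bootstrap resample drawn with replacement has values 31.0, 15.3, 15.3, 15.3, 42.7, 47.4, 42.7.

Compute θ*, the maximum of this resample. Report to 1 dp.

θ* = 47.4

Maximum = 47.4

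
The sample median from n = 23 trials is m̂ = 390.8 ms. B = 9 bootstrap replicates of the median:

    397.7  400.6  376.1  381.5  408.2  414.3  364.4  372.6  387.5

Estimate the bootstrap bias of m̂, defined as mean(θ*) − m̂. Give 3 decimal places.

mean(θ*) = (397.7 + 400.6 + 376.1 + 381.5 + 408.2 + 414.3 + 364.4 + 372.6 + 387.5) / 9 = 389.2111
bias = 389.2111 − 390.8

bias = −1.589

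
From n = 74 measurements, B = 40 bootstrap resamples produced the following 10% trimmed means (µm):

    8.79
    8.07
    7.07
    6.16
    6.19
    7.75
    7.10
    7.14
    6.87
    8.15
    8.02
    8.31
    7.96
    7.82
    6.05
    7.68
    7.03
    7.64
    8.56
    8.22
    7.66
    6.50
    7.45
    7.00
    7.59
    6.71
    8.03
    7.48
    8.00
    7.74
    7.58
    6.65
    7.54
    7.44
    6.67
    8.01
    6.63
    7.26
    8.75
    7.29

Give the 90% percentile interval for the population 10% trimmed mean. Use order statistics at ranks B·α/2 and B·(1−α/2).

(6.16, 8.56)

Sorted replicates: 6.05, 6.16, 6.19, 6.50, 6.63, 6.65, 6.67, 6.71, 6.87, 7.00, 7.03, 7.07, 7.10, 7.14, 7.26, 7.29, 7.44, 7.45, 7.48, 7.54, 7.58, 7.59, 7.64, 7.66, 7.68, 7.74, 7.75, 7.82, 7.96, 8.00, 8.01, 8.02, 8.03, 8.07, 8.15, 8.22, 8.31, 8.56, 8.75, 8.79
α = 0.10; lower rank = 40 × 0.050 = 2; upper rank = 40 × 0.950 = 38.
The 2nd smallest replicate is 6.16; the 38th is 8.56.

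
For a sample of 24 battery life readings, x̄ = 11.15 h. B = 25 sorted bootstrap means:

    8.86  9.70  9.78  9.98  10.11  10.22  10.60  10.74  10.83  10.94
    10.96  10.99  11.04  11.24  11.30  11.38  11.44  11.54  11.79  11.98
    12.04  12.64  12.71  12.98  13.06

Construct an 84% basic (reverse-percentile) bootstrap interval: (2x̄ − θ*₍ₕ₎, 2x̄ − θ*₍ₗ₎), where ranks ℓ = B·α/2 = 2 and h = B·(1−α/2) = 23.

Percentile endpoints at ranks 2 and 23: θ*₍2₎ = 9.70, θ*₍23₎ = 12.71.
Basic interval reflects these around x̄:
  lower = 2 × 11.15 − 12.71 = 9.59
  upper = 2 × 11.15 − 9.70 = 12.60

(9.59, 12.60)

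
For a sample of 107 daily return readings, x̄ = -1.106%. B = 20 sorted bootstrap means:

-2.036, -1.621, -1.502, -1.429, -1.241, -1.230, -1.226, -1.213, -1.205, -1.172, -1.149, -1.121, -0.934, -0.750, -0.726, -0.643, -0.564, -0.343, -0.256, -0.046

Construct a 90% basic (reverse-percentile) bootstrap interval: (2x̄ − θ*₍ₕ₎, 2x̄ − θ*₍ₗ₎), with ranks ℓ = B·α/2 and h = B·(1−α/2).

Percentile endpoints at ranks 1 and 19: θ*₍1₎ = -2.036, θ*₍19₎ = -0.256.
Basic interval reflects these around x̄:
  lower = 2 × -1.106 − -0.256 = -1.956
  upper = 2 × -1.106 − -2.036 = -0.176

(-1.956, -0.176)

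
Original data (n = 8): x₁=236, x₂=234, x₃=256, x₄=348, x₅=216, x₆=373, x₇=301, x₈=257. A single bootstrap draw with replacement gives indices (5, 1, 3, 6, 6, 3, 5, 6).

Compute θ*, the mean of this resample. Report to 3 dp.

Resample values: 216, 236, 256, 373, 373, 256, 216, 373.
Mean = (216 + 236 + 256 + 373 + 373 + 256 + 216 + 373) / 8 = 2299.0 / 8 = 287.375

θ* = 287.375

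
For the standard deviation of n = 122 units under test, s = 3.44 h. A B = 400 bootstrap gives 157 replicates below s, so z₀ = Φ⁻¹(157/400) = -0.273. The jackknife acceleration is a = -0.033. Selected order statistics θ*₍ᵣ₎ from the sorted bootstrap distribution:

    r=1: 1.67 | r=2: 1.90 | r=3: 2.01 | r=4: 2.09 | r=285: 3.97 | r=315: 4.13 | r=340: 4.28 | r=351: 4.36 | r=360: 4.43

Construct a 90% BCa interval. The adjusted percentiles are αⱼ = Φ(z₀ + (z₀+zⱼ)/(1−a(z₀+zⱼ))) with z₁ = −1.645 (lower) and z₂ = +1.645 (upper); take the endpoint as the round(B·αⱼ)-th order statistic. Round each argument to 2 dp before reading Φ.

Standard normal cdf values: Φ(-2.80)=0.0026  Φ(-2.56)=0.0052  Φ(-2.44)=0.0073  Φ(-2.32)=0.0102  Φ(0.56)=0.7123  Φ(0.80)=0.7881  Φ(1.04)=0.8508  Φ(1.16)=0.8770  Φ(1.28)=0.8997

Lower: z₀ + z₁ = -0.273 + (-1.645) = -1.918; 1 − a(z₀+z₁) = 1 − (-0.033)(-1.918) = 0.9367; argument = -0.273 + (-1.918)/0.9367 = -2.3206 → -2.32.
α₁ = Φ(-2.32) = 0.0102; rank = round(400 × 0.0102) = 4; θ*₍4₎ = 2.09.
Upper: z₀ + z₂ = 1.372; 1 − a(z₀+z₂) = 1.0453; argument = 1.0396 → 1.04; α₂ = 0.8508; rank = 340; θ*₍340₎ = 4.28.

(2.09, 4.28)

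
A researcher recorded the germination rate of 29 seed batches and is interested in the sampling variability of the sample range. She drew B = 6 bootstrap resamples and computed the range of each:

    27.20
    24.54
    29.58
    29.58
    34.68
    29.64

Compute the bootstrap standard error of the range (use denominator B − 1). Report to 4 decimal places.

Bootstrap SE is the standard deviation of the 6 replicate ranges.
Mean of replicates: (27.20 + 24.54 + 29.58 + 29.58 + 34.68 + 29.64) / 6 = 175.22000 / 6 = 29.20333
Sum of squared deviations: (−2.00333)² + (−4.66333)² + (+0.37667)² + (+0.37667)² + (+5.47667)² + (+0.43667)² = 56.22833
Variance = 56.22833 / 5 = 11.24567
SE* = √11.24567

SE* = 3.3535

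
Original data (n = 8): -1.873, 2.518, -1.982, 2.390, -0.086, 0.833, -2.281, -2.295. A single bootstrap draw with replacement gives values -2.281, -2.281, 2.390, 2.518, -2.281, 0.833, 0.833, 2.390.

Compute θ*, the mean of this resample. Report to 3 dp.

Mean = ((-2.281) + (-2.281) + 2.390 + 2.518 + (-2.281) + 0.833 + 0.833 + 2.390) / 8 = 2.1210 / 8 = 0.265

θ* = 0.265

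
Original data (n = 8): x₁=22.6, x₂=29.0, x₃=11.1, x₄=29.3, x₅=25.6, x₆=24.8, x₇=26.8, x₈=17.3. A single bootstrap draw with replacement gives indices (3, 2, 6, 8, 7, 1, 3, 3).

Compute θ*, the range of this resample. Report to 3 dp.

θ* = 17.900

Resample values: 11.1, 29.0, 24.8, 17.3, 26.8, 22.6, 11.1, 11.1.
Range = 29.0 − 11.1 = 17.900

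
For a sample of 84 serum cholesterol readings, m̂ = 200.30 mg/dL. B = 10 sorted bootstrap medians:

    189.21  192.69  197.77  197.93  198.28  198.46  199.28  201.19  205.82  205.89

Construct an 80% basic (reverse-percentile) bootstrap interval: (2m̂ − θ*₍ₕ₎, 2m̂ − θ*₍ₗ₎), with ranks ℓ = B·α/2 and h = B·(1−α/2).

(194.78, 211.39)

Percentile endpoints at ranks 1 and 9: θ*₍1₎ = 189.21, θ*₍9₎ = 205.82.
Basic interval reflects these around m̂:
  lower = 2 × 200.30 − 205.82 = 194.78
  upper = 2 × 200.30 − 189.21 = 211.39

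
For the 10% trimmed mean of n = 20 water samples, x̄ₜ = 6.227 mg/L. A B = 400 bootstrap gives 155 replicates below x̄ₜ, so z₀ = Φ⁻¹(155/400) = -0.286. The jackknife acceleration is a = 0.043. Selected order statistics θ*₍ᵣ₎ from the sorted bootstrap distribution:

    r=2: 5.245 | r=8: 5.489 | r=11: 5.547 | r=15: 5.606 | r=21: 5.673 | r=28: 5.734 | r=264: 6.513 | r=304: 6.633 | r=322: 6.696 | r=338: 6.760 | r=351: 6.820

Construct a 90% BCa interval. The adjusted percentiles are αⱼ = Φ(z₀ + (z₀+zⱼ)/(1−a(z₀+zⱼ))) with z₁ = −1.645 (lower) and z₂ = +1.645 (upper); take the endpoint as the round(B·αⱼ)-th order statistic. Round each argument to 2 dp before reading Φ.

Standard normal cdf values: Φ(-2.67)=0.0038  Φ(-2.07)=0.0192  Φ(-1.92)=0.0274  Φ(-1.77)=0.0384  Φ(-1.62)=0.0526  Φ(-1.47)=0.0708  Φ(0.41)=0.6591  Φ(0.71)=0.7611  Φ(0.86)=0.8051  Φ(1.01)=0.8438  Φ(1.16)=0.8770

(5.489, 6.820)

Lower: z₀ + z₁ = -0.286 + (-1.645) = -1.931; 1 − a(z₀+z₁) = 1 − (0.043)(-1.931) = 1.0830; argument = -0.286 + (-1.931)/1.0830 = -2.0690 → -2.07.
α₁ = Φ(-2.07) = 0.0192; rank = round(400 × 0.0192) = 8; θ*₍8₎ = 5.489.
Upper: z₀ + z₂ = 1.359; 1 − a(z₀+z₂) = 0.9416; argument = 1.1573 → 1.16; α₂ = 0.8770; rank = 351; θ*₍351₎ = 6.820.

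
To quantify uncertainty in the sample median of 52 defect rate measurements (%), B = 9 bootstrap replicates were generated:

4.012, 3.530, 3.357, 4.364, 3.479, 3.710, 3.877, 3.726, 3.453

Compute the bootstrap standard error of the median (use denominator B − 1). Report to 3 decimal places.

SE* = 0.321

Bootstrap SE is the standard deviation of the 9 replicate medians.
Mean of replicates: (4.012 + 3.530 + 3.357 + 4.364 + 3.479 + 3.710 + 3.877 + 3.726 + 3.453) / 9 = 33.50800 / 9 = 3.72311
Sum of squared deviations: (+0.28889)² + (−0.19311)² + (−0.36611)² + (+0.64089)² + (−0.24411)² + (−0.01311)² + (+0.15389)² + (+0.00289)² + (−0.27011)² = 0.82194
Variance = 0.82194 / 8 = 0.10274
SE* = √0.10274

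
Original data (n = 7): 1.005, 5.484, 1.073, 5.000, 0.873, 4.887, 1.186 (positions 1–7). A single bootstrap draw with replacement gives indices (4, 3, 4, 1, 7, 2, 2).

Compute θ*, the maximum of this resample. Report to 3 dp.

θ* = 5.484

Resample values: 5.000, 1.073, 5.000, 1.005, 1.186, 5.484, 5.484.
Maximum = 5.484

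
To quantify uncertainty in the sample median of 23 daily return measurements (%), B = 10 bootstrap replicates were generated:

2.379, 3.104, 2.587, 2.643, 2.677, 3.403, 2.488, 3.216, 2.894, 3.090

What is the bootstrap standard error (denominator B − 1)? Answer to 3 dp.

SE* = 0.343

Bootstrap SE is the standard deviation of the 10 replicate medians.
Mean of replicates: (2.379 + 3.104 + 2.587 + 2.643 + 2.677 + 3.403 + 2.488 + 3.216 + 2.894 + 3.090) / 10 = 28.4810 / 10 = 2.8481
Sum of squared deviations: (−0.4691)² + (+0.2559)² + (−0.2611)² + (−0.2051)² + (−0.1711)² + (+0.5549)² + (−0.3601)² + (+0.3679)² + (+0.0459)² + (+0.2419)² = 1.0586
Variance = 1.0586 / 9 = 0.1176
SE* = √0.1176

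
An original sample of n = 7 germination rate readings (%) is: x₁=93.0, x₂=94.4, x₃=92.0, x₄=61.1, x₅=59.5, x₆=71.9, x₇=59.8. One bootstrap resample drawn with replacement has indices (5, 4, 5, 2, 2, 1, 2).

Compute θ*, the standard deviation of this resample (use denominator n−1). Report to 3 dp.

Resample values: 59.5, 61.1, 59.5, 94.4, 94.4, 93.0, 94.4.
Mean = 79.4714; sum of squared deviations = 1986.8343
s² = 1986.8343 / 6 = 331.1390
s = √331.1390 = 18.197

θ* = 18.197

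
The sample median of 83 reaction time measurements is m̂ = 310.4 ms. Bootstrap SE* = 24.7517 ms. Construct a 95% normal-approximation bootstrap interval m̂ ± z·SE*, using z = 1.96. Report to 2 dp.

Margin = 1.96 × 24.7517 = 48.513
Interval: 310.4 ± 48.513

(261.89, 358.91)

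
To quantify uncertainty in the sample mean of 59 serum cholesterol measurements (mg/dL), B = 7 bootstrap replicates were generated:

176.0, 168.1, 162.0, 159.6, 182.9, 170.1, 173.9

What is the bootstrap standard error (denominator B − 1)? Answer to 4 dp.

SE* = 8.0874

Bootstrap SE is the standard deviation of the 7 replicate means.
Mean of replicates: (176.0 + 168.1 + 162.0 + 159.6 + 182.9 + 170.1 + 173.9) / 7 = 1192.60000 / 7 = 170.37143
Sum of squared deviations: (+5.62857)² + (−2.27143)² + (−8.37143)² + (−10.77143)² + (+12.52857)² + (−0.27143)² + (+3.52857)² = 392.43429
Variance = 392.43429 / 6 = 65.40571
SE* = √65.40571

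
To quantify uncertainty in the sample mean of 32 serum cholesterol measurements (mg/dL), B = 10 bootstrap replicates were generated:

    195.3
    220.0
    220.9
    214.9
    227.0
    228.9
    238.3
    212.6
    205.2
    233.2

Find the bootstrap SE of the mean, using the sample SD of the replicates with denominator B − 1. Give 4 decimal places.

SE* = 13.1093

Bootstrap SE is the standard deviation of the 10 replicate means.
Mean of replicates: (195.3 + 220.0 + 220.9 + 214.9 + 227.0 + 228.9 + 238.3 + 212.6 + 205.2 + 233.2) / 10 = 2196.30000 / 10 = 219.63000
Sum of squared deviations: (−24.33000)² + (+0.37000)² + (+1.27000)² + (−4.73000)² + (+7.37000)² + (+9.27000)² + (+18.67000)² + (−7.03000)² + (−14.43000)² + (+13.57000)² = 1546.68100
Variance = 1546.68100 / 9 = 171.85344
SE* = √171.85344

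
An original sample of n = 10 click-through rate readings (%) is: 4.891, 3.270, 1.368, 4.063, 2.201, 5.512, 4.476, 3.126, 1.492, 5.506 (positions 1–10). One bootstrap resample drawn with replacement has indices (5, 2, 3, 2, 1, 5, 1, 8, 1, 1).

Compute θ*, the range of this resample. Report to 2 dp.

θ* = 3.52

Resample values: 2.201, 3.270, 1.368, 3.270, 4.891, 2.201, 4.891, 3.126, 4.891, 4.891.
Range = 4.891 − 1.368 = 3.52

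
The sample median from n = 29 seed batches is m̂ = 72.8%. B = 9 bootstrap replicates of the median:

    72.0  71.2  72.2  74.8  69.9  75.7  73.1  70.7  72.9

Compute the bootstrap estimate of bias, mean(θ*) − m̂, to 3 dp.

bias = −0.300

mean(θ*) = (72.0 + 71.2 + 72.2 + 74.8 + 69.9 + 75.7 + 73.1 + 70.7 + 72.9) / 9 = 72.5000
bias = 72.5000 − 72.8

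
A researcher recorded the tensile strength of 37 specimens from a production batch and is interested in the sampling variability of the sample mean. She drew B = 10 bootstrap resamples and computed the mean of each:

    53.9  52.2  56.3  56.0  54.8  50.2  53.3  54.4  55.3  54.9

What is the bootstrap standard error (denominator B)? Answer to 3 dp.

Bootstrap SE is the standard deviation of the 10 replicate means.
Mean of replicates: (53.9 + 52.2 + 56.3 + 56.0 + 54.8 + 50.2 + 53.3 + 54.4 + 55.3 + 54.9) / 10 = 541.3000 / 10 = 54.1300
Sum of squared deviations: (−0.2300)² + (−1.9300)² + (+2.1700)² + (+1.8700)² + (+0.6700)² + (−3.9300)² + (−0.8300)² + (+0.2700)² + (+1.1700)² + (+0.7700)² = 30.6010
Variance = 30.6010 / 10 = 3.0601
SE* = √3.0601

SE* = 1.749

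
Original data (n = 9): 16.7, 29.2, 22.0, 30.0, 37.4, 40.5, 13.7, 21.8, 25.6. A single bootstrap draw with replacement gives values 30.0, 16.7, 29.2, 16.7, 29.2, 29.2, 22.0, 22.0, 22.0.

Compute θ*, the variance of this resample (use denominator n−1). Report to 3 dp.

θ* = 29.449

Mean = 24.1111; sum of squared deviations = 235.5889
s² = 235.5889 / 8 = 29.4486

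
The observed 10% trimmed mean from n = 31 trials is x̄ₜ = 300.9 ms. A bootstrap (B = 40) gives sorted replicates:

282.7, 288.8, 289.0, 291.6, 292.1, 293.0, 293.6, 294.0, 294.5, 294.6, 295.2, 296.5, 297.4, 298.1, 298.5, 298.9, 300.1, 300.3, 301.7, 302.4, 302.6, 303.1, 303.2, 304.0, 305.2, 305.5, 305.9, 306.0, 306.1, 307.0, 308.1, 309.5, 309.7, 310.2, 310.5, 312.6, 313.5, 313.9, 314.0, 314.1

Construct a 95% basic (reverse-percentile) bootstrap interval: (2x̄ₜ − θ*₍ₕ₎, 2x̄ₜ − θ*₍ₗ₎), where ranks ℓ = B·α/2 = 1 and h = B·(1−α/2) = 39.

Percentile endpoints at ranks 1 and 39: θ*₍1₎ = 282.7, θ*₍39₎ = 314.0.
Basic interval reflects these around x̄ₜ:
  lower = 2 × 300.9 − 314.0 = 287.8
  upper = 2 × 300.9 − 282.7 = 319.1

(287.8, 319.1)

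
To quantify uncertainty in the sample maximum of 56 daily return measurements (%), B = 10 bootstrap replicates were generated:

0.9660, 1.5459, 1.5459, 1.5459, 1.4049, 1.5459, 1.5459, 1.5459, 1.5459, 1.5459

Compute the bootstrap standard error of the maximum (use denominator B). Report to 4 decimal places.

Bootstrap SE is the standard deviation of the 10 replicate maximums.
Mean of replicates: (0.9660 + 1.5459 + 1.5459 + 1.5459 + 1.4049 + 1.5459 + 1.5459 + 1.5459 + 1.5459 + 1.5459) / 10 = 14.73810 / 10 = 1.47381
Sum of squared deviations: (−0.50781)² + (+0.07209)² + (+0.07209)² + (+0.07209)² + (−0.06891)² + (+0.07209)² + (+0.07209)² + (+0.07209)² + (+0.07209)² + (+0.07209)² = 0.30420
Variance = 0.30420 / 10 = 0.03042
SE* = √0.03042

SE* = 0.1744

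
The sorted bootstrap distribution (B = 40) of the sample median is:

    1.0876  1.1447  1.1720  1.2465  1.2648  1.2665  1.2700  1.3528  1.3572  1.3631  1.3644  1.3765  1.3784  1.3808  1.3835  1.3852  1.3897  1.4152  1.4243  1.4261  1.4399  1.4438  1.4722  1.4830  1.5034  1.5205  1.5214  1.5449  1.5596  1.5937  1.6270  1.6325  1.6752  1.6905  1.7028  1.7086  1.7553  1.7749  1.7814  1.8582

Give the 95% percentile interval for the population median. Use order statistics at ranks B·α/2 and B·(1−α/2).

α = 0.05; lower rank = 40 × 0.025 = 1; upper rank = 40 × 0.975 = 39.
The 1st smallest replicate is 1.0876; the 39th is 1.7814.

(1.0876, 1.7814)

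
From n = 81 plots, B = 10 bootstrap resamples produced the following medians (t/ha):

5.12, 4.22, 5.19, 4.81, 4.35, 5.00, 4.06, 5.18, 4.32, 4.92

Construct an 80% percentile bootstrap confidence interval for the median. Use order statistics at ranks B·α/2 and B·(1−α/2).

Sorted replicates: 4.06, 4.22, 4.32, 4.35, 4.81, 4.92, 5.00, 5.12, 5.18, 5.19
α = 0.20; lower rank = 10 × 0.100 = 1; upper rank = 10 × 0.900 = 9.
The 1st smallest replicate is 4.06; the 9th is 5.18.

(4.06, 5.18)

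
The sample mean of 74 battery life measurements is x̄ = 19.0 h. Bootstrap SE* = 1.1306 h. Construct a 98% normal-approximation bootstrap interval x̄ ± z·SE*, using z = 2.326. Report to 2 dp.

Margin = 2.326 × 1.1306 = 2.630
Interval: 19.0 ± 2.630

(16.37, 21.63)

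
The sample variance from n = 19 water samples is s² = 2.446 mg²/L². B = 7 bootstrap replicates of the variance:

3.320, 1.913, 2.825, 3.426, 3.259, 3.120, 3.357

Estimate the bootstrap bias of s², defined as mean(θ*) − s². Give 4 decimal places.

bias = +0.5854

mean(θ*) = (3.320 + 1.913 + 2.825 + 3.426 + 3.259 + 3.120 + 3.357) / 7 = 3.03143
bias = 3.03143 − 2.446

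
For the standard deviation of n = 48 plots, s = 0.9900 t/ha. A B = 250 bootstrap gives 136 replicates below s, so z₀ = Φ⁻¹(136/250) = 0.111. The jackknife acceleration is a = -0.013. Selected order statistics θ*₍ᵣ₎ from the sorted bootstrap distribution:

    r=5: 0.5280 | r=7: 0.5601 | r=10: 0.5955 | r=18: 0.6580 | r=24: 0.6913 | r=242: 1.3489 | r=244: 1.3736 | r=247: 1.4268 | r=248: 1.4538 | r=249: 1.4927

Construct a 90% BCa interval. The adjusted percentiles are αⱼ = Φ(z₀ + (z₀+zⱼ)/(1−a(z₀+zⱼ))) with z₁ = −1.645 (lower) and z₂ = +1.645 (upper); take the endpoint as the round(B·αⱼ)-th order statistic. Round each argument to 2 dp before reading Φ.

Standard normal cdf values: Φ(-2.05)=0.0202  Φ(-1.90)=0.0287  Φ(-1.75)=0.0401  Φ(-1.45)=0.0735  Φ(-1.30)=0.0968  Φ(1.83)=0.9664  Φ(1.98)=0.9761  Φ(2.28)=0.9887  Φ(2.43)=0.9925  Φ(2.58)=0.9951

Lower: z₀ + z₁ = 0.111 + (-1.645) = -1.534; 1 − a(z₀+z₁) = 1 − (-0.013)(-1.534) = 0.9801; argument = 0.111 + (-1.534)/0.9801 = -1.4542 → -1.45.
α₁ = Φ(-1.45) = 0.0735; rank = round(250 × 0.0735) = 18; θ*₍18₎ = 0.6580.
Upper: z₀ + z₂ = 1.756; 1 − a(z₀+z₂) = 1.0228; argument = 1.8278 → 1.83; α₂ = 0.9664; rank = 242; θ*₍242₎ = 1.3489.

(0.6580, 1.3489)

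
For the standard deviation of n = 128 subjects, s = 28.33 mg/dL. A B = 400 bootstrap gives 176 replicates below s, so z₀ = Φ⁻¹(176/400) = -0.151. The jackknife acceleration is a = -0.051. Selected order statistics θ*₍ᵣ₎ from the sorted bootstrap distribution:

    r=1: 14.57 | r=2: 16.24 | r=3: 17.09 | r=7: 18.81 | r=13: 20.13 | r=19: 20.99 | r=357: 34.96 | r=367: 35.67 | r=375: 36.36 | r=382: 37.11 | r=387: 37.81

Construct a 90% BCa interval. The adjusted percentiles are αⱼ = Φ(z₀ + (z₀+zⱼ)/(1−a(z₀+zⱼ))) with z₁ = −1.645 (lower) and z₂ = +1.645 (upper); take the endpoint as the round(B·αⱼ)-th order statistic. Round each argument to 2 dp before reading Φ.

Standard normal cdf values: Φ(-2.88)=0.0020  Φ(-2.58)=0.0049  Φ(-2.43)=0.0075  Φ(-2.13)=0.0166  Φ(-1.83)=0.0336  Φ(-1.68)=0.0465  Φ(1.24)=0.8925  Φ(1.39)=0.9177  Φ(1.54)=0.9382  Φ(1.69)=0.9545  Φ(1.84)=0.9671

Lower: z₀ + z₁ = -0.151 + (-1.645) = -1.796; 1 − a(z₀+z₁) = 1 − (-0.051)(-1.796) = 0.9084; argument = -0.151 + (-1.796)/0.9084 = -2.1281 → -2.13.
α₁ = Φ(-2.13) = 0.0166; rank = round(400 × 0.0166) = 7; θ*₍7₎ = 18.81.
Upper: z₀ + z₂ = 1.494; 1 − a(z₀+z₂) = 1.0762; argument = 1.2372 → 1.24; α₂ = 0.8925; rank = 357; θ*₍357₎ = 34.96.

(18.81, 34.96)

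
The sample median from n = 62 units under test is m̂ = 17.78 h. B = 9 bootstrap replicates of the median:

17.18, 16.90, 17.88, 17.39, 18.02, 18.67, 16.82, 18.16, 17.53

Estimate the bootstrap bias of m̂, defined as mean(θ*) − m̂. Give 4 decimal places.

mean(θ*) = (17.18 + 16.90 + 17.88 + 17.39 + 18.02 + 18.67 + 16.82 + 18.16 + 17.53) / 9 = 17.61667
bias = 17.61667 − 17.78

bias = −0.1633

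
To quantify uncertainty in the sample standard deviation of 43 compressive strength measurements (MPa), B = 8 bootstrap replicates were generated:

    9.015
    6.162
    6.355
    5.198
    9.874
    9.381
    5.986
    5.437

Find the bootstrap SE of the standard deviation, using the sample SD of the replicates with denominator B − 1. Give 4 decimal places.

Bootstrap SE is the standard deviation of the 8 replicate standard deviations.
Mean of replicates: (9.015 + 6.162 + 6.355 + 5.198 + 9.874 + 9.381 + 5.986 + 5.437) / 8 = 57.40800 / 8 = 7.17600
Sum of squared deviations: (+1.83900)² + (−1.01400)² + (−0.82100)² + (−1.97800)² + (+2.69800)² + (+2.20500)² + (−1.19000)² + (−1.73900)² = 25.57809
Variance = 25.57809 / 7 = 3.65401
SE* = √3.65401

SE* = 1.9115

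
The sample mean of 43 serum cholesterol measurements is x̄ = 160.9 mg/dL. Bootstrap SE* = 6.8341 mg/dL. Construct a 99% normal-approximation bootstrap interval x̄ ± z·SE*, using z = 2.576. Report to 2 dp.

(143.30, 178.50)

Margin = 2.576 × 6.8341 = 17.605
Interval: 160.9 ± 17.605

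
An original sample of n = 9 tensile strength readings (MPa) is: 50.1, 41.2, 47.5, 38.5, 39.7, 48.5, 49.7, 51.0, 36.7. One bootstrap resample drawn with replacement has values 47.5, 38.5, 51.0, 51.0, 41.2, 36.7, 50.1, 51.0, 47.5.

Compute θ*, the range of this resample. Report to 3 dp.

Range = 51.0 − 36.7 = 14.300

θ* = 14.300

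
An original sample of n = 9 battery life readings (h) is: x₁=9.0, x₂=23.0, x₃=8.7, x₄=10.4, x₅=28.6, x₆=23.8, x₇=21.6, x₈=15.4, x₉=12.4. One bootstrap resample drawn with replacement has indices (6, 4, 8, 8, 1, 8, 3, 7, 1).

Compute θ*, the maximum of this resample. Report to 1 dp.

Resample values: 23.8, 10.4, 15.4, 15.4, 9.0, 15.4, 8.7, 21.6, 9.0.
Maximum = 23.8

θ* = 23.8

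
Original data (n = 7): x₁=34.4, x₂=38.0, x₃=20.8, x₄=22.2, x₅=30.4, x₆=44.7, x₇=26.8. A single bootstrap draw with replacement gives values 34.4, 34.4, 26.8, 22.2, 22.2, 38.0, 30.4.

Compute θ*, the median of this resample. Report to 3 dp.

Sorted: 22.2, 22.2, 26.8, 30.4, 34.4, 34.4, 38.0
Median = middle value = 30.400

θ* = 30.400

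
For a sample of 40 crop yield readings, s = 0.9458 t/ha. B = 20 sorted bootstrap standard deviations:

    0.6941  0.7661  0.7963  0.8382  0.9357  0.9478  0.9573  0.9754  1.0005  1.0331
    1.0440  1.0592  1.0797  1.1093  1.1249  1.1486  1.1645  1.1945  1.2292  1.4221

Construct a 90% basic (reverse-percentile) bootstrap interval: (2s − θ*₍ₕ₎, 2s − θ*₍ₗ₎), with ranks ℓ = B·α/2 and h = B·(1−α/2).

Percentile endpoints at ranks 1 and 19: θ*₍1₎ = 0.6941, θ*₍19₎ = 1.2292.
Basic interval reflects these around s:
  lower = 2 × 0.9458 − 1.2292 = 0.6624
  upper = 2 × 0.9458 − 0.6941 = 1.1975

(0.6624, 1.1975)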